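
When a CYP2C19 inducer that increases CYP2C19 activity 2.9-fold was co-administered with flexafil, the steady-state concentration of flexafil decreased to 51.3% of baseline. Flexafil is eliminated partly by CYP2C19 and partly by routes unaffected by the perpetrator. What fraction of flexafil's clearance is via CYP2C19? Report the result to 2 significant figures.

0.50

Let x = fm,CYP2C19. Because steady-state concentration ∝ 1/CL, relative clearance rose to 1/0.513 = 1.949.
Only the CYP2C19 route changed, so 1.949 = x·2.9 + (1 − x), giving x = 0.50.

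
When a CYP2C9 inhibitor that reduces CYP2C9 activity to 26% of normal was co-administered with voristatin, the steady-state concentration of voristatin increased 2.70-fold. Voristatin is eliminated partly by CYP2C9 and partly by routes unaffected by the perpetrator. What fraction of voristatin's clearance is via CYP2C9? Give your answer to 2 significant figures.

CL'/CL = 1 / 2.70 = 0.3704
0.26·fm + (1 − fm) = 0.3704
fm = (0.3704 − 1) / (0.26 − 1) = 0.85

0.85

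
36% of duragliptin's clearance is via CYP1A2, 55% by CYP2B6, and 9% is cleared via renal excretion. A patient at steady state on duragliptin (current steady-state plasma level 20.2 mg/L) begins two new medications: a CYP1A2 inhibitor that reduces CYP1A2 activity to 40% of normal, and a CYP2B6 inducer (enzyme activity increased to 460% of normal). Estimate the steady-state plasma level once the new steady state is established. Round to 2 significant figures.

7.3 mg/L

The CYP1A2 pathway (36% of clearance) is reduced to 0.4× activity: 0.36 × 0.4 = 0.144.
The CYP2B6 pathway (55% of clearance) increases to 4.6× activity: 0.55 × 4.6 = 2.53.
The remaining 9% of clearance is unaffected.
CL_new/CL_old = 0.144 + 2.53 + 0.09 = 2.764.
Dividing the baseline by the relative clearance: 20.2 / 2.764 = 7.3 mg/L.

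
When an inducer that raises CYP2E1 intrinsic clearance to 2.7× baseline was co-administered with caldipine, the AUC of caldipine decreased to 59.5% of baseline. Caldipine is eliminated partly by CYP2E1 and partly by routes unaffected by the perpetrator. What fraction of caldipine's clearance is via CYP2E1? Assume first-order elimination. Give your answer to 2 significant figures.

0.40

CL'/CL = 1 / 0.595 = 1.681
2.7·fm + (1 − fm) = 1.681
fm = (1.681 − 1) / (2.7 − 1) = 0.40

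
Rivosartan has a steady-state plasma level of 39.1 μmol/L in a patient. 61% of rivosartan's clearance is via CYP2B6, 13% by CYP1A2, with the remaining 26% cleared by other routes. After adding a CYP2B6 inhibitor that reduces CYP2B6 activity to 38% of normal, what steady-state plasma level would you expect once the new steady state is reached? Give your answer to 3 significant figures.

The CYP2B6 pathway (61% of clearance) falls to 0.38× activity: 0.61 × 0.38 = 0.2318.
CYP1A2 (13%) and the residual 26% are unaffected.
New clearance relative to baseline: 0.2318 + 0.13 + 0.26 = 0.6218.
With dosing unchanged, steady-state plasma level scales as 1/CL: 39.1 / 0.6218 = 62.9 μmol/L.

62.9 μmol/L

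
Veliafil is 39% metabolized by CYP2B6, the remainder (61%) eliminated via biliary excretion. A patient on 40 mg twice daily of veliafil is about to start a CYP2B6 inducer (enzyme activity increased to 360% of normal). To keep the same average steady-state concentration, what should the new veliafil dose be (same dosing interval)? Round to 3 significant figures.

80.6 mg

The CYP2B6 pathway (39% of clearance) is boosted to 3.6× activity: 0.39 × 3.6 = 1.404.
Non-CYP routes (61%) are unchanged.
Relative clearance = 1.404 + 0.61 = 2.014.
Css,avg = (dose rate)/CL, so holding Css fixed requires dose ∝ CL: 40 × 2.014 = 80.6 mg.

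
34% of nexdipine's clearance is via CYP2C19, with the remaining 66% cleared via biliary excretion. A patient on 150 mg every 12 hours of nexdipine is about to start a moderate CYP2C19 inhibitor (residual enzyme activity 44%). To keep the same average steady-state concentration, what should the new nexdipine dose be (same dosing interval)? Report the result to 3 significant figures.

CYP2C19: 0.34 × 0.44 = 0.1496
Other: 0.66 (unchanged)
CL_new/CL_old = 0.1496 + 0.66 = 0.8096.
Css,avg = (dose rate)/CL, so holding Css fixed requires dose ∝ CL: 150 × 0.8096 = 121 mg.

121 mg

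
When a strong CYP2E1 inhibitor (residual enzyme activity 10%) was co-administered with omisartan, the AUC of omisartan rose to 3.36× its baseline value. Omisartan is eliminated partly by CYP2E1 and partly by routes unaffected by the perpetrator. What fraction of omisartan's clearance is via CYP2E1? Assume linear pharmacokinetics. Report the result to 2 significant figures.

0.78

Write x for the fraction cleared via CYP2E1. The observed AUC change means clearance fell to 1/3.36 = 0.2976 of baseline.
Only the CYP2E1 route changed, so 0.2976 = x·0.1 + (1 − x), giving x = 0.78.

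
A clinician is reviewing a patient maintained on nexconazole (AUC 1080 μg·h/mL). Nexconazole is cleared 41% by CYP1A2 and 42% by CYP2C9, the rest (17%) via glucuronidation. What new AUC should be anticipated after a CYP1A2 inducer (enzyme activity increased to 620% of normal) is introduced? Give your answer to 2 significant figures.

3.4 × 10² μg·h/mL

The CYP1A2 pathway (41% of clearance) increases to 6.2× activity: 0.41 × 6.2 = 2.542.
CYP2C9 (42%) and the residual 17% are unaffected.
Relative clearance = 2.542 + 0.42 + 0.17 = 3.132.
AUC ∝ 1/CL, so new value = 1080 / 3.132 = 3.4 × 10² μg·h/mL.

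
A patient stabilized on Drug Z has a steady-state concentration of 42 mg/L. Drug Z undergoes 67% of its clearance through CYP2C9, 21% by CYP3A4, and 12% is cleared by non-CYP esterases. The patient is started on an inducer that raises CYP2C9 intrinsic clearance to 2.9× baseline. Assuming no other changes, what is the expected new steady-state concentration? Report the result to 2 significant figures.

18 mg/L

The CYP2C9 pathway (67% of clearance) is boosted to 2.9× activity: 0.67 × 2.9 = 1.943.
CYP3A4 (21%) and the residual 12% are unaffected.
New clearance relative to baseline: 1.943 + 0.21 + 0.12 = 2.273.
Steady-state concentration ∝ 1/CL, so new value = 42 / 2.273 = 18 mg/L.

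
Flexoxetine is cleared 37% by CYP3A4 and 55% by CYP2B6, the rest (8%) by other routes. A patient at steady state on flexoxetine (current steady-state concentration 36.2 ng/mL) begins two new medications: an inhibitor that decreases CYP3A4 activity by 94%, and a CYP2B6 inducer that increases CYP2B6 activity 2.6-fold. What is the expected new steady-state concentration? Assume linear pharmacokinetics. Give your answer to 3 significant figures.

23.6 ng/mL

The CYP3A4 pathway (37% of clearance) falls to 0.06× activity: 0.37 × 0.06 = 0.0222.
The CYP2B6 pathway (55% of clearance) is boosted to 2.6× activity: 0.55 × 2.6 = 1.43.
The remaining 8% of clearance is unaffected.
CL_new/CL_old = 0.0222 + 1.43 + 0.08 = 1.5322.
Steady-state concentration ∝ 1/CL: new value = 36.2 / 1.5322 = 23.6 ng/mL.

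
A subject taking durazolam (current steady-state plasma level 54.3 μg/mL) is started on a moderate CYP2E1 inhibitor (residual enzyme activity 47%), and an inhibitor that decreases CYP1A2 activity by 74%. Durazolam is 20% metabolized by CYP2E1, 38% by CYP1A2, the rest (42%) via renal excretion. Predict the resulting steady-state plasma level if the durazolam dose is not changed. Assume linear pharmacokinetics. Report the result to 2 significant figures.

The CYP2E1 pathway (20% of clearance) falls to 0.47× activity: 0.2 × 0.47 = 0.094.
The CYP1A2 pathway (38% of clearance) drops to 0.26× activity: 0.38 × 0.26 = 0.0988.
Non-CYP routes (42%) are unchanged.
New clearance relative to baseline: 0.094 + 0.0988 + 0.42 = 0.6128.
New steady-state plasma level = 54.3 / 0.6128 = 89 μg/mL (concentration scales inversely with clearance).

89 μg/mL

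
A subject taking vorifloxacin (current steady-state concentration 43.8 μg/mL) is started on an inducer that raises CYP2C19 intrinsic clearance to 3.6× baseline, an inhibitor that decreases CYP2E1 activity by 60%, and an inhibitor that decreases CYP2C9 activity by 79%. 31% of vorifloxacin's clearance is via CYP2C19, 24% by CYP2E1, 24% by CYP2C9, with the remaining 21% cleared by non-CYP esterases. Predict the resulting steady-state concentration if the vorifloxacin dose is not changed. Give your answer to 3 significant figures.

The CYP2C19 pathway (31% of clearance) is boosted to 3.6× activity: 0.31 × 3.6 = 1.116.
The CYP2E1 pathway (24% of clearance) falls to 0.4× activity: 0.24 × 0.4 = 0.096.
The CYP2C9 pathway (24% of clearance) drops to 0.21× activity: 0.24 × 0.21 = 0.0504.
Non-CYP routes (21%) are unchanged.
New clearance relative to baseline: 1.116 + 0.096 + 0.0504 + 0.21 = 1.4724.
Dividing the baseline by the relative clearance: 43.8 / 1.4724 = 29.7 μg/mL.

29.7 μg/mL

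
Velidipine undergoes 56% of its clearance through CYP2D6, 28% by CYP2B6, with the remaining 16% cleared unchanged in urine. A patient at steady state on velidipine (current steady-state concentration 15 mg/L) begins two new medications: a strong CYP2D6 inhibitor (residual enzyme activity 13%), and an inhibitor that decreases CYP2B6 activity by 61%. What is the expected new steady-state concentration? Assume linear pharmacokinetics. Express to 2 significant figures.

44 mg/L

The CYP2D6 pathway (56% of clearance) falls to 0.13× activity: 0.56 × 0.13 = 0.0728.
The CYP2B6 pathway (28% of clearance) falls to 0.39× activity: 0.28 × 0.39 = 0.1092.
The remaining 16% of clearance is unaffected.
Relative clearance = 0.0728 + 0.1092 + 0.16 = 0.342.
Steady-state concentration ∝ 1/CL: new value = 15 / 0.342 = 44 mg/L.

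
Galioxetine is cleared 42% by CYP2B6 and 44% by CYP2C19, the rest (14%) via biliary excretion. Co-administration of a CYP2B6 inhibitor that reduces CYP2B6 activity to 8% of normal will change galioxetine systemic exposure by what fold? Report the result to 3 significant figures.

1.63

The CYP2B6 pathway (42% of clearance) drops to 0.08× activity: 0.42 × 0.08 = 0.0336.
CYP2C19 (44%) and the residual 14% are unaffected.
New clearance relative to baseline: 0.0336 + 0.44 + 0.14 = 0.6136.
Systemic exposure ratio = CL_old/CL_new = 1 / 0.6136 = 1.63.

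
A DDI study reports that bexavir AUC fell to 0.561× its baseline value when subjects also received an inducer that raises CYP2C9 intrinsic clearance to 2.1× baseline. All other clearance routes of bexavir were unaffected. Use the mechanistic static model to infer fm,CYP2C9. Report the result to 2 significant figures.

0.71

Call the CYP2C9 fraction fm. After the interaction, CL_new/CL_old = fm × 2.1 + (1 − fm).
AUC ratio = 1 / (new CL fraction), so new CL fraction = 1 / 0.561 = 1.783.
fm × 2.1 + 1 − fm = 1.783  ⇒  fm × (2.1 − 1) = 0.7825  ⇒  fm = 0.71.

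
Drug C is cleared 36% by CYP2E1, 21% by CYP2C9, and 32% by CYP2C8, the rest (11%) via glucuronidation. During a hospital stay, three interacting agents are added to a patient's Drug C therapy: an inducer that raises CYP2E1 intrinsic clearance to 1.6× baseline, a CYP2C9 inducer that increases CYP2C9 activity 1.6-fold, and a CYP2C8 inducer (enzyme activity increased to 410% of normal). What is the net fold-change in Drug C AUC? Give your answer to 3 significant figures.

The CYP2E1 pathway (36% of clearance) increases to 1.6× activity: 0.36 × 1.6 = 0.576.
The CYP2C9 pathway (21% of clearance) increases to 1.6× activity: 0.21 × 1.6 = 0.336.
The CYP2C8 pathway (32% of clearance) rises to 4.1× activity: 0.32 × 4.1 = 1.312.
The remaining 11% of clearance is unaffected.
CL_new/CL_old = 0.576 + 0.336 + 1.312 + 0.11 = 2.334.
Because AUC varies inversely with clearance, the combined effect is 1 / 2.334 = 0.428.

0.428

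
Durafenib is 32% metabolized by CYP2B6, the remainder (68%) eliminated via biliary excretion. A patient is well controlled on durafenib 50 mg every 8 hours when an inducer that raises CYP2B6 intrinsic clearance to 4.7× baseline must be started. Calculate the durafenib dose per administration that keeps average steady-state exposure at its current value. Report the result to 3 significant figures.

109 mg

The CYP2B6 pathway (32% of clearance) rises to 4.7× activity: 0.32 × 4.7 = 1.504.
The remaining 68% of clearance is unaffected.
Relative clearance = 1.504 + 0.68 = 2.184.
Css,avg = (dose rate)/CL, so holding Css fixed requires dose ∝ CL: 50 × 2.184 = 109 mg.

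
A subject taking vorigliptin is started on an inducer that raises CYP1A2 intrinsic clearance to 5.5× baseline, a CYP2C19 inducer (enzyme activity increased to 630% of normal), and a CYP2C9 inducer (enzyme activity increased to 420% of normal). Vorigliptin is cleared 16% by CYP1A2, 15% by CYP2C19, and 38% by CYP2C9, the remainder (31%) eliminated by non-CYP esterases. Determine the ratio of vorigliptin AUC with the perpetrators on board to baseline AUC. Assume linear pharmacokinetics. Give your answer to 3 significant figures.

0.268

CYP1A2: 0.16 × 5.5 = 0.88
CYP2C19: 0.15 × 6.3 = 0.945
CYP2C9: 0.38 × 4.2 = 1.596
Other: 0.31 (unchanged)
Relative clearance = 0.88 + 0.945 + 1.596 + 0.31 = 3.731.
Because AUC varies inversely with clearance, the combined effect is 1 / 3.731 = 0.268.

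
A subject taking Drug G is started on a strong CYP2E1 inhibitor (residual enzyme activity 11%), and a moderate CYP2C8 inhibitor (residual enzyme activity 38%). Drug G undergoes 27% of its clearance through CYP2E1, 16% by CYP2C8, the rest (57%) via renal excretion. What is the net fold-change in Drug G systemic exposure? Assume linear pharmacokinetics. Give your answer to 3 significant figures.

1.51

CYP2E1: 0.27 × 0.11 = 0.0297
CYP2C8: 0.16 × 0.38 = 0.0608
Other: 0.57 (unchanged)
Relative clearance = 0.0297 + 0.0608 + 0.57 = 0.6605.
Net systemic exposure ratio = 1 / 0.6605 = 1.51.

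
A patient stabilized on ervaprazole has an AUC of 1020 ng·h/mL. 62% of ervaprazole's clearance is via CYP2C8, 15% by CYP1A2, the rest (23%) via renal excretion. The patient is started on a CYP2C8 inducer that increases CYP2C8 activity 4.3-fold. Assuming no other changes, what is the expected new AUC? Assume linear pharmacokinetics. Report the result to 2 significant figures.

3.3 × 10² ng·h/mL

The CYP2C8 pathway (62% of clearance) increases to 4.3× activity: 0.62 × 4.3 = 2.666.
CYP1A2 (15%) and the residual 23% are unaffected.
CL_new/CL_old = 2.666 + 0.15 + 0.23 = 3.046.
AUC ∝ 1/CL, so new value = 1020 / 3.046 = 3.3 × 10² ng·h/mL.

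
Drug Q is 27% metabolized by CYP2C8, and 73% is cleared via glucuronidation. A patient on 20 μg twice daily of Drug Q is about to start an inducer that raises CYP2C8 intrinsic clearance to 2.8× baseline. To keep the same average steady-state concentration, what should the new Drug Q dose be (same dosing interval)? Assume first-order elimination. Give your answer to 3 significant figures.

29.7 μg

The CYP2C8 pathway (27% of clearance) is boosted to 2.8× activity: 0.27 × 2.8 = 0.756.
The remaining 73% of clearance is unaffected.
New clearance relative to baseline: 0.756 + 0.73 = 1.486.
To maintain the same steady-state level, dose must scale with clearance: new dose = 20 × 1.486 = 29.7 μg.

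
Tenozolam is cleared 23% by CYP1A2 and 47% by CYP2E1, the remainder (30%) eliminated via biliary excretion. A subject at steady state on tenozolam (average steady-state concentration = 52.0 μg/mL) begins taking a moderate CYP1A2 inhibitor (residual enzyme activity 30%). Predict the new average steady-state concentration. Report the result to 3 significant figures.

62.0 μg/mL

CYP1A2: 0.23 × 0.3 = 0.069
CYP2E1: 0.47 (unchanged)
Other: 0.3 (unchanged)
New clearance relative to baseline: 0.069 + 0.47 + 0.3 = 0.839.
Average steady-state concentration ∝ 1/CL, so new value = 52.0 / 0.839 = 62.0 μg/mL.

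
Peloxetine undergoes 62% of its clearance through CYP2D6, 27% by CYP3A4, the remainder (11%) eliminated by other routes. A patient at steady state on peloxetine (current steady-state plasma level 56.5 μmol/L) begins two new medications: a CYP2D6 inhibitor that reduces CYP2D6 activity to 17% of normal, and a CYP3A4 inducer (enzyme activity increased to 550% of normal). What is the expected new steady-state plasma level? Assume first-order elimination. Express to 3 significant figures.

33.2 μmol/L

The CYP2D6 pathway (62% of clearance) falls to 0.17× activity: 0.62 × 0.17 = 0.1054.
The CYP3A4 pathway (27% of clearance) increases to 5.5× activity: 0.27 × 5.5 = 1.485.
The remaining 11% of clearance is unaffected.
CL_new/CL_old = 0.1054 + 1.485 + 0.11 = 1.7004.
Dividing the baseline by the relative clearance: 56.5 / 1.7004 = 33.2 μmol/L.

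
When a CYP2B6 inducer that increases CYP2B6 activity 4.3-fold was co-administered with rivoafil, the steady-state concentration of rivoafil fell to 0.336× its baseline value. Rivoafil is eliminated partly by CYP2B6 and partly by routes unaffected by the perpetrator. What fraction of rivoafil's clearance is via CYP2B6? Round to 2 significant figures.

CL'/CL = 1 / 0.336 = 2.976
4.3·fm + (1 − fm) = 2.976
fm = (2.976 − 1) / (4.3 − 1) = 0.60

0.60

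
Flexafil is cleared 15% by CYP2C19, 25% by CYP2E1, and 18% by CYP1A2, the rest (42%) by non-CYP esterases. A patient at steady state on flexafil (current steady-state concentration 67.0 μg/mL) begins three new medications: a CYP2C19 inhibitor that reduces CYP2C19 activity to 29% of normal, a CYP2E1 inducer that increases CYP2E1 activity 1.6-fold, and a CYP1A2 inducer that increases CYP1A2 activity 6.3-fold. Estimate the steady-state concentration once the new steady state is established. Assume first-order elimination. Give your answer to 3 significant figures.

33.5 μg/mL

CYP2C19: 0.15 × 0.29 = 0.0435
CYP2E1: 0.25 × 1.6 = 0.4
CYP1A2: 0.18 × 6.3 = 1.134
Other: 0.42 (unchanged)
New clearance relative to baseline: 0.0435 + 0.4 + 1.134 + 0.42 = 1.9975.
Steady-state concentration ∝ 1/CL: new value = 67.0 / 1.9975 = 33.5 μg/mL.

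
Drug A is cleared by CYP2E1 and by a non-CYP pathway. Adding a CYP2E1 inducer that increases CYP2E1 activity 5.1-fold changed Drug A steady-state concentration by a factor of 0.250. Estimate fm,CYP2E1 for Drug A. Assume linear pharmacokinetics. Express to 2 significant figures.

0.73

Let x = fm,CYP2E1. Because steady-state concentration ∝ 1/CL, relative clearance rose to 1/0.250 = 4.
Setting x·5.1 + (1 − x) = 4 and solving: x = (4 − 1)/(5.1 − 1) = 0.73.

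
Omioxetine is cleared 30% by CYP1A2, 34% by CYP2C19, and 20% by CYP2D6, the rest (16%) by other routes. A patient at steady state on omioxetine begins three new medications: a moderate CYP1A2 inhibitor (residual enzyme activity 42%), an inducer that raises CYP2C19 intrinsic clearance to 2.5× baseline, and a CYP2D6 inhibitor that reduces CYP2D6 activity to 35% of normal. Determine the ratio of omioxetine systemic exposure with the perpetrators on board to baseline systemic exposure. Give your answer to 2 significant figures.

The CYP1A2 pathway (30% of clearance) is reduced to 0.42× activity: 0.3 × 0.42 = 0.126.
The CYP2C19 pathway (34% of clearance) increases to 2.5× activity: 0.34 × 2.5 = 0.85.
The CYP2D6 pathway (20% of clearance) drops to 0.35× activity: 0.2 × 0.35 = 0.07.
Non-CYP routes (16%) are unchanged.
New clearance relative to baseline: 0.126 + 0.85 + 0.07 + 0.16 = 1.206.
Because systemic exposure varies inversely with clearance, the combined effect is 1 / 1.206 = 0.83.

0.83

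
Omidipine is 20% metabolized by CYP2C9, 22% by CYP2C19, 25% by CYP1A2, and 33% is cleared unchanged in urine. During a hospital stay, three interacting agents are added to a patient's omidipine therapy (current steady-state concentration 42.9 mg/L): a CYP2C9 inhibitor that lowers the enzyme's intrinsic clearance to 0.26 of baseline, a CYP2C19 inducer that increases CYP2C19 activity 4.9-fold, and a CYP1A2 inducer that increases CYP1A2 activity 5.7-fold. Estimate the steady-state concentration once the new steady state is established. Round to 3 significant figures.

The CYP2C9 pathway (20% of clearance) is reduced to 0.26× activity: 0.2 × 0.26 = 0.052.
The CYP2C19 pathway (22% of clearance) rises to 4.9× activity: 0.22 × 4.9 = 1.078.
The CYP1A2 pathway (25% of clearance) is boosted to 5.7× activity: 0.25 × 5.7 = 1.425.
The remaining 33% of clearance is unaffected.
Relative clearance = 0.052 + 1.078 + 1.425 + 0.33 = 2.885.
Steady-state concentration ∝ 1/CL: new value = 42.9 / 2.885 = 14.9 mg/L.

14.9 mg/L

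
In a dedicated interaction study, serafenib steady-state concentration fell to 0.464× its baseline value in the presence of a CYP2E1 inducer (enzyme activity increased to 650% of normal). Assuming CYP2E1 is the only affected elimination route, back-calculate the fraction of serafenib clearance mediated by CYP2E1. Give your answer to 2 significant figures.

0.21

Let x = fm,CYP2E1. Because steady-state concentration ∝ 1/CL, relative clearance rose to 1/0.464 = 2.155.
Setting x·6.5 + (1 − x) = 2.155 and solving: x = (2.155 − 1)/(6.5 − 1) = 0.21.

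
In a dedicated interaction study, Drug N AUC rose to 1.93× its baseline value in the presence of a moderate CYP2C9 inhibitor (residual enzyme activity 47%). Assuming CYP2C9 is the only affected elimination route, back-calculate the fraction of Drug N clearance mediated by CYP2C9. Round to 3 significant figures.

0.909

Let fm be the CYP2C9 fraction. New clearance relative to baseline = fm × 0.47 + (1 − fm).
AUC ratio = 1 / (new CL fraction), so new CL fraction = 1 / 1.93 = 0.5181.
fm × 0.47 + 1 − fm = 0.5181  ⇒  fm × (0.47 − 1) = −0.4819  ⇒  fm = 0.909.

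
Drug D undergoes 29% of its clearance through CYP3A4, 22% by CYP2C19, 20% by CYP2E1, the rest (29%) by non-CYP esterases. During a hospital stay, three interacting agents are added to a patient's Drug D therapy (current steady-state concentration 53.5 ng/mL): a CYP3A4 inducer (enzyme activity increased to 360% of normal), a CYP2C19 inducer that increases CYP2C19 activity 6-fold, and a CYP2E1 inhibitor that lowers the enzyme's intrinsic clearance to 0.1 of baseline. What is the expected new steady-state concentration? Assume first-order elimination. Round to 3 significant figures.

CYP3A4: 0.29 × 3.6 = 1.044
CYP2C19: 0.22 × 6 = 1.32
CYP2E1: 0.2 × 0.1 = 0.02
Other: 0.29 (unchanged)
New clearance relative to baseline: 1.044 + 1.32 + 0.02 + 0.29 = 2.674.
Steady-state concentration ∝ 1/CL: new value = 53.5 / 2.674 = 20.0 ng/mL.

20.0 ng/mL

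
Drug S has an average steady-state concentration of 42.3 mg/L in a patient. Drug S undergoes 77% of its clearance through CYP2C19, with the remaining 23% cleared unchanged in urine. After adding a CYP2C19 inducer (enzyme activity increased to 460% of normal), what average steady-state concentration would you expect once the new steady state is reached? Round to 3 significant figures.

CYP2C19: 0.77 × 4.6 = 3.542
Other: 0.23 (unchanged)
CL_new/CL_old = 3.542 + 0.23 = 3.772.
New average steady-state concentration = baseline ÷ relative clearance = 42.3 / 3.772 = 11.2 mg/L.

11.2 mg/L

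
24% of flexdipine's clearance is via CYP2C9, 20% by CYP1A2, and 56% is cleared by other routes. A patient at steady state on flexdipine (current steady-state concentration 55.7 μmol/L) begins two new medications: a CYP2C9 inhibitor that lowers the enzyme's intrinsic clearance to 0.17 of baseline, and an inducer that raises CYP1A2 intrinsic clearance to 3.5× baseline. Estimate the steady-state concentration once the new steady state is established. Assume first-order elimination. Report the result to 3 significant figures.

42.8 μmol/L

CYP2C9: 0.24 × 0.17 = 0.0408
CYP1A2: 0.2 × 3.5 = 0.7
Other: 0.56 (unchanged)
Relative clearance = 0.0408 + 0.7 + 0.56 = 1.3008.
Dividing the baseline by the relative clearance: 55.7 / 1.3008 = 42.8 μmol/L.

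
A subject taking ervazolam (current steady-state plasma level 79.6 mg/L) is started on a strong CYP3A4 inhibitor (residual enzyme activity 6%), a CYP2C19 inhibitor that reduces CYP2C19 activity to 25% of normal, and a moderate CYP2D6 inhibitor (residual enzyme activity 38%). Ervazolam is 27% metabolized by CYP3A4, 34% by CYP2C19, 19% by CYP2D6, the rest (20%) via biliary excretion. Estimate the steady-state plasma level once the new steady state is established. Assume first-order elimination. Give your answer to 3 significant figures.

The CYP3A4 pathway (27% of clearance) falls to 0.06× activity: 0.27 × 0.06 = 0.0162.
The CYP2C19 pathway (34% of clearance) falls to 0.25× activity: 0.34 × 0.25 = 0.085.
The CYP2D6 pathway (19% of clearance) drops to 0.38× activity: 0.19 × 0.38 = 0.0722.
The remaining 20% of clearance is unaffected.
CL_new/CL_old = 0.0162 + 0.085 + 0.0722 + 0.2 = 0.3734.
Steady-state plasma level ∝ 1/CL: new value = 79.6 / 0.3734 = 213 mg/L.

213 mg/L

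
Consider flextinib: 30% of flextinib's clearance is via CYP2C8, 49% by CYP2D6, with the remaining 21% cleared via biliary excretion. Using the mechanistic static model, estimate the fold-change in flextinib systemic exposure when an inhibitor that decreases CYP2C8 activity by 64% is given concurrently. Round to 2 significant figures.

1.2

The CYP2C8 pathway (30% of clearance) falls to 0.36× activity: 0.3 × 0.36 = 0.108.
CYP2D6 (49%) and the residual 21% are unaffected.
Relative clearance = 0.108 + 0.49 + 0.21 = 0.808.
Systemic exposure is inversely proportional to clearance, so the fold-change is 1 / 0.808 = 1.2.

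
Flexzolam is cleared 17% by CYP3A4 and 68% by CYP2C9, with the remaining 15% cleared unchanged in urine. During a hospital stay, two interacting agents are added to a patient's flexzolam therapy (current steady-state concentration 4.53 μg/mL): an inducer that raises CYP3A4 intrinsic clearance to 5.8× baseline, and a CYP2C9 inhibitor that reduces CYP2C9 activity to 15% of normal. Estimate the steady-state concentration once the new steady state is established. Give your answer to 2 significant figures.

3.7 μg/mL

CYP3A4: 0.17 × 5.8 = 0.986
CYP2C9: 0.68 × 0.15 = 0.102
Other: 0.15 (unchanged)
New clearance relative to baseline: 0.986 + 0.102 + 0.15 = 1.238.
Steady-state concentration ∝ 1/CL: new value = 4.53 / 1.238 = 3.7 μg/mL.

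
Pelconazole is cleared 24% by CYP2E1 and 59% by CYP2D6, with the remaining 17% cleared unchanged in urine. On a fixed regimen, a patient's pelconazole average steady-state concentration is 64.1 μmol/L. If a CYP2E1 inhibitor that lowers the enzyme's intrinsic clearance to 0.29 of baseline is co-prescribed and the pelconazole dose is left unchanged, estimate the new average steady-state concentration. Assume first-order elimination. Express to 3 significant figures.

The CYP2E1 pathway (24% of clearance) drops to 0.29× activity: 0.24 × 0.29 = 0.0696.
CYP2D6 (59%) and the residual 17% are unaffected.
Relative clearance = 0.0696 + 0.59 + 0.17 = 0.8296.
New average steady-state concentration = baseline ÷ relative clearance = 64.1 / 0.8296 = 77.3 μmol/L.

77.3 μmol/L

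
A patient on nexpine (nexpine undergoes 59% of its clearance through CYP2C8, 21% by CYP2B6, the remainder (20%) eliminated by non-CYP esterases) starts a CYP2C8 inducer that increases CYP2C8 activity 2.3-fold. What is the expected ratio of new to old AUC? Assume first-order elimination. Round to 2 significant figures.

CYP2C8: 0.59 × 2.3 = 1.357
CYP2B6: 0.21 (unchanged)
Other: 0.2 (unchanged)
Relative clearance = 1.357 + 0.21 + 0.2 = 1.767.
AUC is inversely proportional to clearance, so the fold-change is 1 / 1.767 = 0.57.

0.57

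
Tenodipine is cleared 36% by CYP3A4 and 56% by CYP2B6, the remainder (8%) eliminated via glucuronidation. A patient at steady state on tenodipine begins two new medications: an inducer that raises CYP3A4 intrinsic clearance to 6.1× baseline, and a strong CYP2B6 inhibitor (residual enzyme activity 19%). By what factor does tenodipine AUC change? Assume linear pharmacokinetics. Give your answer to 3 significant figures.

0.420

The CYP3A4 pathway (36% of clearance) is boosted to 6.1× activity: 0.36 × 6.1 = 2.196.
The CYP2B6 pathway (56% of clearance) falls to 0.19× activity: 0.56 × 0.19 = 0.1064.
Non-CYP routes (8%) are unchanged.
Relative clearance = 2.196 + 0.1064 + 0.08 = 2.3824.
Net AUC ratio = 1 / 2.3824 = 0.420.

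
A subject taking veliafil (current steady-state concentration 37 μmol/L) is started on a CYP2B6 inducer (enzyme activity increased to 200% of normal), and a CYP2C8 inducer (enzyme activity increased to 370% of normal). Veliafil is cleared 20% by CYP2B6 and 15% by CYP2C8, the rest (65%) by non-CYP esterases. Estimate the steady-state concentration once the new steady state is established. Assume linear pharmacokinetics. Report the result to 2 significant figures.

23 μmol/L

The CYP2B6 pathway (20% of clearance) increases to 2× activity: 0.2 × 2 = 0.4.
The CYP2C8 pathway (15% of clearance) is boosted to 3.7× activity: 0.15 × 3.7 = 0.555.
The remaining 65% of clearance is unaffected.
New clearance relative to baseline: 0.4 + 0.555 + 0.65 = 1.605.
New steady-state concentration = 37 / 1.605 = 23 μmol/L (concentration scales inversely with clearance).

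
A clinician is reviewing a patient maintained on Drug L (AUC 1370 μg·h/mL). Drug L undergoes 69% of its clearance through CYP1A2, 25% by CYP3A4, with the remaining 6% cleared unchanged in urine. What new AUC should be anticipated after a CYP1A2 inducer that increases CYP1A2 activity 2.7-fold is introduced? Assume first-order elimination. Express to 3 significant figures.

630 μg·h/mL

The CYP1A2 pathway (69% of clearance) is boosted to 2.7× activity: 0.69 × 2.7 = 1.863.
CYP3A4 (25%) and the residual 6% are unaffected.
Relative clearance = 1.863 + 0.25 + 0.06 = 2.173.
With dosing unchanged, AUC scales as 1/CL: 1370 / 2.173 = 630 μg·h/mL.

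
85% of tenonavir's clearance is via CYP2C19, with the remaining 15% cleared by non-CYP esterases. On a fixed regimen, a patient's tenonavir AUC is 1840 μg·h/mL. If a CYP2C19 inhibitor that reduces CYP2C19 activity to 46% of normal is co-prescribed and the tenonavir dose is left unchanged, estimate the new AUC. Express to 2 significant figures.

The CYP2C19 pathway (85% of clearance) drops to 0.46× activity: 0.85 × 0.46 = 0.391.
The remaining 15% of clearance is unaffected.
Relative clearance = 0.391 + 0.15 = 0.541.
New AUC = baseline ÷ relative clearance = 1840 / 0.541 = 3.4 × 10³ μg·h/mL.

3.4 × 10³ μg·h/mL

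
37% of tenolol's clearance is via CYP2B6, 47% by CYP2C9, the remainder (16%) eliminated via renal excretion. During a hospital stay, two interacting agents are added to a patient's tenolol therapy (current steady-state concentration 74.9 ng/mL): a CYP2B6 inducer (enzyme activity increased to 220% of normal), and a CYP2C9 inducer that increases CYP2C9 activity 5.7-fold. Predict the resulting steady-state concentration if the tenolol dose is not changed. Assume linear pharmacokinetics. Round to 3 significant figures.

20.5 ng/mL

The CYP2B6 pathway (37% of clearance) increases to 2.2× activity: 0.37 × 2.2 = 0.814.
The CYP2C9 pathway (47% of clearance) is boosted to 5.7× activity: 0.47 × 5.7 = 2.679.
Non-CYP routes (16%) are unchanged.
CL_new/CL_old = 0.814 + 2.679 + 0.16 = 3.653.
Steady-state concentration ∝ 1/CL: new value = 74.9 / 3.653 = 20.5 ng/mL.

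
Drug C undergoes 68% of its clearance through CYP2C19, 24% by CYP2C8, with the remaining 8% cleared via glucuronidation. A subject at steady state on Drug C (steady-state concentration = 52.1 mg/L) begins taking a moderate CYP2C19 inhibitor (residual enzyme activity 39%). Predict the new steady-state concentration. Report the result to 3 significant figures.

CYP2C19: 0.68 × 0.39 = 0.2652
CYP2C8: 0.24 (unchanged)
Other: 0.08 (unchanged)
CL_new/CL_old = 0.2652 + 0.24 + 0.08 = 0.5852.
With dosing unchanged, steady-state concentration scales as 1/CL: 52.1 / 0.5852 = 89.0 mg/L.

89.0 mg/L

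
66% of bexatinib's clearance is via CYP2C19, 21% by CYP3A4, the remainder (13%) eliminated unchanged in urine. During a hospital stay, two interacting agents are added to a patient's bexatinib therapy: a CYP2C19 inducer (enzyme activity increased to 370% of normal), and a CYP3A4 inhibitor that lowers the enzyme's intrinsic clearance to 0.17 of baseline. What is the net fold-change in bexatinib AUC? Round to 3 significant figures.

0.383

The CYP2C19 pathway (66% of clearance) increases to 3.7× activity: 0.66 × 3.7 = 2.442.
The CYP3A4 pathway (21% of clearance) falls to 0.17× activity: 0.21 × 0.17 = 0.0357.
The remaining 13% of clearance is unaffected.
New clearance relative to baseline: 2.442 + 0.0357 + 0.13 = 2.6077.
AUC ∝ 1/CL: fold-change = 1 / 2.6077 = 0.383.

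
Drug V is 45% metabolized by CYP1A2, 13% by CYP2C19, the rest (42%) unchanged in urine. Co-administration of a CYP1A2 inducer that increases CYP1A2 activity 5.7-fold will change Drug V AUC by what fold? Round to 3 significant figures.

0.321

The CYP1A2 pathway (45% of clearance) is boosted to 5.7× activity: 0.45 × 5.7 = 2.565.
CYP2C19 (13%) and the residual 42% are unaffected.
CL_new/CL_old = 2.565 + 0.13 + 0.42 = 3.115.
AUC ratio = CL_old/CL_new = 1 / 3.115 = 0.321.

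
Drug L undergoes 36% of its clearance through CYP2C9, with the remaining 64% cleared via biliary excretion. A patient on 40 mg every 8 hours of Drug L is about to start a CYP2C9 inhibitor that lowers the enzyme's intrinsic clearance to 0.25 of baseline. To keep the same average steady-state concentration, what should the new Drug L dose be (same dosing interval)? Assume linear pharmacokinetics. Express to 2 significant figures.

29 mg

The CYP2C9 pathway (36% of clearance) drops to 0.25× activity: 0.36 × 0.25 = 0.09.
Non-CYP routes (64%) are unchanged.
Relative clearance = 0.09 + 0.64 = 0.73.
Css,avg = (dose rate)/CL, so holding Css fixed requires dose ∝ CL: 40 × 0.73 = 29 mg.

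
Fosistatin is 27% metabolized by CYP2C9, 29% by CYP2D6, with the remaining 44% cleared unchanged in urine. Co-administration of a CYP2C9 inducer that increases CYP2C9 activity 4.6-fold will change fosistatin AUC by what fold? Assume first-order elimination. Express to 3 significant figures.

CYP2C9: 0.27 × 4.6 = 1.242
CYP2D6: 0.29 (unchanged)
Other: 0.44 (unchanged)
CL_new/CL_old = 1.242 + 0.29 + 0.44 = 1.972.
AUC ratio = CL_old/CL_new = 1 / 1.972 = 0.507.

0.507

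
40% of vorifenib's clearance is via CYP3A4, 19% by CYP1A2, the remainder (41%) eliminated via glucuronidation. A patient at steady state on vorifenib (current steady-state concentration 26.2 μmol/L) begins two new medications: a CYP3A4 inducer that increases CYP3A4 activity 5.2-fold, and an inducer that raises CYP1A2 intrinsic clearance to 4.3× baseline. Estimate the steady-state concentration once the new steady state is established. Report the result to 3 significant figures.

7.92 μmol/L

CYP3A4: 0.4 × 5.2 = 2.08
CYP1A2: 0.19 × 4.3 = 0.817
Other: 0.41 (unchanged)
CL_new/CL_old = 2.08 + 0.817 + 0.41 = 3.307.
Dividing the baseline by the relative clearance: 26.2 / 3.307 = 7.92 μmol/L.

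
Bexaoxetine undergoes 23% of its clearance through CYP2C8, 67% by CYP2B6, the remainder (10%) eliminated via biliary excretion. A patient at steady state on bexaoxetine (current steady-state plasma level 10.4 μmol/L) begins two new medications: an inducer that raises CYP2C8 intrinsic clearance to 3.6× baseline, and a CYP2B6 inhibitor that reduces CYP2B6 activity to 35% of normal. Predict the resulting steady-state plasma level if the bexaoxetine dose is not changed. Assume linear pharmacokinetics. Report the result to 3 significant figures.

8.95 μmol/L

The CYP2C8 pathway (23% of clearance) increases to 3.6× activity: 0.23 × 3.6 = 0.828.
The CYP2B6 pathway (67% of clearance) falls to 0.35× activity: 0.67 × 0.35 = 0.2345.
The remaining 10% of clearance is unaffected.
New clearance relative to baseline: 0.828 + 0.2345 + 0.1 = 1.1625.
New steady-state plasma level = 10.4 / 1.1625 = 8.95 μmol/L (concentration scales inversely with clearance).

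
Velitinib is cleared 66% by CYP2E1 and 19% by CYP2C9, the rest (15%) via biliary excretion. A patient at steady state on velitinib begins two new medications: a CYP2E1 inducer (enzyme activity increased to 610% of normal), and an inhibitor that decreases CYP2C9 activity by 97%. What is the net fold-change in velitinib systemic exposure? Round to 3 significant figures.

0.239

The CYP2E1 pathway (66% of clearance) is boosted to 6.1× activity: 0.66 × 6.1 = 4.026.
The CYP2C9 pathway (19% of clearance) falls to 0.03× activity: 0.19 × 0.03 = 0.0057.
The remaining 15% of clearance is unaffected.
CL_new/CL_old = 4.026 + 0.0057 + 0.15 = 4.1817.
Systemic exposure ∝ 1/CL: fold-change = 1 / 4.1817 = 0.239.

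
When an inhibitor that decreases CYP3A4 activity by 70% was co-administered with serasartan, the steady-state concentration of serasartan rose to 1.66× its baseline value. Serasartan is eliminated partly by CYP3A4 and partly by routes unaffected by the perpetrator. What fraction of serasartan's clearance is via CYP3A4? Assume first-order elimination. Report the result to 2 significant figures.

0.57

CL'/CL = 1 / 1.66 = 0.6024
0.3·fm + (1 − fm) = 0.6024
fm = (0.6024 − 1) / (0.3 − 1) = 0.57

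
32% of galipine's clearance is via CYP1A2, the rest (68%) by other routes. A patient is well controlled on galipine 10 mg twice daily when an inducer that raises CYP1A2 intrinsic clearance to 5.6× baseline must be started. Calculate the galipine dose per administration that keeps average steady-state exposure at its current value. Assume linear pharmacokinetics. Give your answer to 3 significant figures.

The CYP1A2 pathway (32% of clearance) is boosted to 5.6× activity: 0.32 × 5.6 = 1.792.
The remaining 68% of clearance is unaffected.
Relative clearance = 1.792 + 0.68 = 2.472.
To maintain the same steady-state level, dose must scale with clearance: new dose = 10 × 2.472 = 24.7 mg.

24.7 mg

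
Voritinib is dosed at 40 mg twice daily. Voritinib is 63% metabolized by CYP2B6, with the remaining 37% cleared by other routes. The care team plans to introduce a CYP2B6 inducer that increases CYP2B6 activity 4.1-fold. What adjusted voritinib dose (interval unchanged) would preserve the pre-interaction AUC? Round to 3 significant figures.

The CYP2B6 pathway (63% of clearance) is boosted to 4.1× activity: 0.63 × 4.1 = 2.583.
Non-CYP routes (37%) are unchanged.
New clearance relative to baseline: 2.583 + 0.37 = 2.953.
Exposure is unchanged when dose changes in proportion to clearance. New dose = 40 mg × 2.953 = 118 mg.

118 mg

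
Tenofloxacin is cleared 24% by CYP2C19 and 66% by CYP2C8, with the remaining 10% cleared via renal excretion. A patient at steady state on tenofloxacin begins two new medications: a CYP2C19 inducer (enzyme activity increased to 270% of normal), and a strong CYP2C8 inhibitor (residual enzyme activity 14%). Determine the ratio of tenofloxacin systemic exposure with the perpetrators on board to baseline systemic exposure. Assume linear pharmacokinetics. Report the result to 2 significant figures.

1.2

The CYP2C19 pathway (24% of clearance) increases to 2.7× activity: 0.24 × 2.7 = 0.648.
The CYP2C8 pathway (66% of clearance) is reduced to 0.14× activity: 0.66 × 0.14 = 0.0924.
The remaining 10% of clearance is unaffected.
CL_new/CL_old = 0.648 + 0.0924 + 0.1 = 0.8404.
Systemic exposure ∝ 1/CL: fold-change = 1 / 0.8404 = 1.2.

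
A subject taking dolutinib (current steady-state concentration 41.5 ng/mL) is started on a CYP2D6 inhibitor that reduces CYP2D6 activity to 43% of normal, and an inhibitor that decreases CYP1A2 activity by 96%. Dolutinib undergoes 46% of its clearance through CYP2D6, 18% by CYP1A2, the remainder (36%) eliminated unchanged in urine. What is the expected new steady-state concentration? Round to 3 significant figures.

The CYP2D6 pathway (46% of clearance) falls to 0.43× activity: 0.46 × 0.43 = 0.1978.
The CYP1A2 pathway (18% of clearance) is reduced to 0.04× activity: 0.18 × 0.04 = 0.0072.
The remaining 36% of clearance is unaffected.
CL_new/CL_old = 0.1978 + 0.0072 + 0.36 = 0.565.
Dividing the baseline by the relative clearance: 41.5 / 0.565 = 73.5 ng/mL.

73.5 ng/mL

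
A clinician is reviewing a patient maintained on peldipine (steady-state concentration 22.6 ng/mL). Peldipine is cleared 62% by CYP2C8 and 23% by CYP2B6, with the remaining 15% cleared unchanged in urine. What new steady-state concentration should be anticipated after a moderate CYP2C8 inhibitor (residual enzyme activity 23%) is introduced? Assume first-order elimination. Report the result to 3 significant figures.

The CYP2C8 pathway (62% of clearance) falls to 0.23× activity: 0.62 × 0.23 = 0.1426.
CYP2B6 (23%) and the residual 15% are unaffected.
Relative clearance = 0.1426 + 0.23 + 0.15 = 0.5226.
Steady-state concentration ∝ 1/CL, so new value = 22.6 / 0.5226 = 43.2 ng/mL.

43.2 ng/mL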